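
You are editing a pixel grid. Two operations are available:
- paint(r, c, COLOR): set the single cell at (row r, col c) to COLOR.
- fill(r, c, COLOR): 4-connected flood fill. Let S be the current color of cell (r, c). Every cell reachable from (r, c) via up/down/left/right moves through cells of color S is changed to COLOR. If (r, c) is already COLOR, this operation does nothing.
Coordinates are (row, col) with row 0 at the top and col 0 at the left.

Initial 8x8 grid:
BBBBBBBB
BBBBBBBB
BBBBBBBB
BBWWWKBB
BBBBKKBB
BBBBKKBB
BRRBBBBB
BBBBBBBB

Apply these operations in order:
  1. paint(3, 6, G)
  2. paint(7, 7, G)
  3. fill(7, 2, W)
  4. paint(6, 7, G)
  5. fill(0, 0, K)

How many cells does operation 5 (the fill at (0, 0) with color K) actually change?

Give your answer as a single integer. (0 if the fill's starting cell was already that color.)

Answer: 54

Derivation:
After op 1 paint(3,6,G):
BBBBBBBB
BBBBBBBB
BBBBBBBB
BBWWWKGB
BBBBKKBB
BBBBKKBB
BRRBBBBB
BBBBBBBB
After op 2 paint(7,7,G):
BBBBBBBB
BBBBBBBB
BBBBBBBB
BBWWWKGB
BBBBKKBB
BBBBKKBB
BRRBBBBB
BBBBBBBG
After op 3 fill(7,2,W) [52 cells changed]:
WWWWWWWW
WWWWWWWW
WWWWWWWW
WWWWWKGW
WWWWKKWW
WWWWKKWW
WRRWWWWW
WWWWWWWG
After op 4 paint(6,7,G):
WWWWWWWW
WWWWWWWW
WWWWWWWW
WWWWWKGW
WWWWKKWW
WWWWKKWW
WRRWWWWG
WWWWWWWG
After op 5 fill(0,0,K) [54 cells changed]:
KKKKKKKK
KKKKKKKK
KKKKKKKK
KKKKKKGK
KKKKKKKK
KKKKKKKK
KRRKKKKG
KKKKKKKG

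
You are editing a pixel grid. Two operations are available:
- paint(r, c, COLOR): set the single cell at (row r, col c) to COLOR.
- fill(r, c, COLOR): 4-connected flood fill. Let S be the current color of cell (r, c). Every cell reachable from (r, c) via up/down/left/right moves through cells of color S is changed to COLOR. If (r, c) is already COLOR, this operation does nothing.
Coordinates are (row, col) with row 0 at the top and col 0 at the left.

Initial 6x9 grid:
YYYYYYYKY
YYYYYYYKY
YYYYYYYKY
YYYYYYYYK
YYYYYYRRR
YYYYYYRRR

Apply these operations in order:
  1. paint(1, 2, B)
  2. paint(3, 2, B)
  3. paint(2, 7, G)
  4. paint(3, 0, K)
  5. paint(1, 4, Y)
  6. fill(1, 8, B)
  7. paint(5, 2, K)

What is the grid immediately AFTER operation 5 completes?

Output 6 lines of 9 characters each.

After op 1 paint(1,2,B):
YYYYYYYKY
YYBYYYYKY
YYYYYYYKY
YYYYYYYYK
YYYYYYRRR
YYYYYYRRR
After op 2 paint(3,2,B):
YYYYYYYKY
YYBYYYYKY
YYYYYYYKY
YYBYYYYYK
YYYYYYRRR
YYYYYYRRR
After op 3 paint(2,7,G):
YYYYYYYKY
YYBYYYYKY
YYYYYYYGY
YYBYYYYYK
YYYYYYRRR
YYYYYYRRR
After op 4 paint(3,0,K):
YYYYYYYKY
YYBYYYYKY
YYYYYYYGY
KYBYYYYYK
YYYYYYRRR
YYYYYYRRR
After op 5 paint(1,4,Y):
YYYYYYYKY
YYBYYYYKY
YYYYYYYGY
KYBYYYYYK
YYYYYYRRR
YYYYYYRRR

Answer: YYYYYYYKY
YYBYYYYKY
YYYYYYYGY
KYBYYYYYK
YYYYYYRRR
YYYYYYRRR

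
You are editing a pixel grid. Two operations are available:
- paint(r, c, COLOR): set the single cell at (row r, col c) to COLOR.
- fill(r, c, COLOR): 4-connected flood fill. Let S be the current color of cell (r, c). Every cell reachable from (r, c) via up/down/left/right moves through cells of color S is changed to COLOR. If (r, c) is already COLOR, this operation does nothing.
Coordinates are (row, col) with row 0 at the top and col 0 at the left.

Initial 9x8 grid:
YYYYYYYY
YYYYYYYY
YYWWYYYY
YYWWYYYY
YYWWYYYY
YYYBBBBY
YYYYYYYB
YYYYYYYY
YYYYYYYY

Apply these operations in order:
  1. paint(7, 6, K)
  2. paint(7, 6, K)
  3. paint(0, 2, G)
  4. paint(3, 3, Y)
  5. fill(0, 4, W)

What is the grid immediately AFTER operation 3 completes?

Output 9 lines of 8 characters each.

Answer: YYGYYYYY
YYYYYYYY
YYWWYYYY
YYWWYYYY
YYWWYYYY
YYYBBBBY
YYYYYYYB
YYYYYYKY
YYYYYYYY

Derivation:
After op 1 paint(7,6,K):
YYYYYYYY
YYYYYYYY
YYWWYYYY
YYWWYYYY
YYWWYYYY
YYYBBBBY
YYYYYYYB
YYYYYYKY
YYYYYYYY
After op 2 paint(7,6,K):
YYYYYYYY
YYYYYYYY
YYWWYYYY
YYWWYYYY
YYWWYYYY
YYYBBBBY
YYYYYYYB
YYYYYYKY
YYYYYYYY
After op 3 paint(0,2,G):
YYGYYYYY
YYYYYYYY
YYWWYYYY
YYWWYYYY
YYWWYYYY
YYYBBBBY
YYYYYYYB
YYYYYYKY
YYYYYYYY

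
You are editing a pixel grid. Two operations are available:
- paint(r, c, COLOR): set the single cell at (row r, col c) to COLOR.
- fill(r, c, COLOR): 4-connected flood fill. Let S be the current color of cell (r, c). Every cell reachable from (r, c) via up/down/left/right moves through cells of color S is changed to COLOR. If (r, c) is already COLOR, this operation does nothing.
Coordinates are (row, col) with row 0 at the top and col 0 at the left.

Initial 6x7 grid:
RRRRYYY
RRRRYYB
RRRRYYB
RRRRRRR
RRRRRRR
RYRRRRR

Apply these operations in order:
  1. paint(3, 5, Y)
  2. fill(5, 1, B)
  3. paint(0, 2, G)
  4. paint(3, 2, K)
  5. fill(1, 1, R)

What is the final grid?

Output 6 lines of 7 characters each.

Answer: RRGRYYY
RRRRYYB
RRRRYYB
RRKRRYR
RRRRRRR
RBRRRRR

Derivation:
After op 1 paint(3,5,Y):
RRRRYYY
RRRRYYB
RRRRYYB
RRRRRYR
RRRRRRR
RYRRRRR
After op 2 fill(5,1,B) [1 cells changed]:
RRRRYYY
RRRRYYB
RRRRYYB
RRRRRYR
RRRRRRR
RBRRRRR
After op 3 paint(0,2,G):
RRGRYYY
RRRRYYB
RRRRYYB
RRRRRYR
RRRRRRR
RBRRRRR
After op 4 paint(3,2,K):
RRGRYYY
RRRRYYB
RRRRYYB
RRKRRYR
RRRRRRR
RBRRRRR
After op 5 fill(1,1,R) [0 cells changed]:
RRGRYYY
RRRRYYB
RRRRYYB
RRKRRYR
RRRRRRR
RBRRRRR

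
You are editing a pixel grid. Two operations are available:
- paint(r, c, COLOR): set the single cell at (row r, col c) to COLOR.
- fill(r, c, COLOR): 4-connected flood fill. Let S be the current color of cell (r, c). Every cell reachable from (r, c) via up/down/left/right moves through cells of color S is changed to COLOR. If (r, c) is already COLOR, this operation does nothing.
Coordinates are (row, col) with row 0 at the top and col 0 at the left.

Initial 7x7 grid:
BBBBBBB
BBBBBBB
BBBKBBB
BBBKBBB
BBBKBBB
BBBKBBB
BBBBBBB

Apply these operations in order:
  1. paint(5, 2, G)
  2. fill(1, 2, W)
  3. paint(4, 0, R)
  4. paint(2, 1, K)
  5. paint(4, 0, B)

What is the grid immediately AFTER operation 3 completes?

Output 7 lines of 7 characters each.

Answer: WWWWWWW
WWWWWWW
WWWKWWW
WWWKWWW
RWWKWWW
WWGKWWW
WWWWWWW

Derivation:
After op 1 paint(5,2,G):
BBBBBBB
BBBBBBB
BBBKBBB
BBBKBBB
BBBKBBB
BBGKBBB
BBBBBBB
After op 2 fill(1,2,W) [44 cells changed]:
WWWWWWW
WWWWWWW
WWWKWWW
WWWKWWW
WWWKWWW
WWGKWWW
WWWWWWW
After op 3 paint(4,0,R):
WWWWWWW
WWWWWWW
WWWKWWW
WWWKWWW
RWWKWWW
WWGKWWW
WWWWWWW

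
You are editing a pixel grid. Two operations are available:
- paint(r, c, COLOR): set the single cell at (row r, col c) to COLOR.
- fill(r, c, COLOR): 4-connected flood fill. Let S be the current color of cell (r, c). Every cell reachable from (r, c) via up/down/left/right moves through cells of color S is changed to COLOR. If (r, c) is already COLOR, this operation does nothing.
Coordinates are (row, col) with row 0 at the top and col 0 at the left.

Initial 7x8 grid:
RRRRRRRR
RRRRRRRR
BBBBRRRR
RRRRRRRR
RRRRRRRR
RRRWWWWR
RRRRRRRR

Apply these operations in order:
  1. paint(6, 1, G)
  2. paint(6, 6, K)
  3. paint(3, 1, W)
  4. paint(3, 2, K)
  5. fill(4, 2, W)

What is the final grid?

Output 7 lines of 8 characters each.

Answer: WWWWWWWW
WWWWWWWW
BBBBWWWW
WWKWWWWW
WWWWWWWW
WWWWWWWW
WGWWWWKW

Derivation:
After op 1 paint(6,1,G):
RRRRRRRR
RRRRRRRR
BBBBRRRR
RRRRRRRR
RRRRRRRR
RRRWWWWR
RGRRRRRR
After op 2 paint(6,6,K):
RRRRRRRR
RRRRRRRR
BBBBRRRR
RRRRRRRR
RRRRRRRR
RRRWWWWR
RGRRRRKR
After op 3 paint(3,1,W):
RRRRRRRR
RRRRRRRR
BBBBRRRR
RWRRRRRR
RRRRRRRR
RRRWWWWR
RGRRRRKR
After op 4 paint(3,2,K):
RRRRRRRR
RRRRRRRR
BBBBRRRR
RWKRRRRR
RRRRRRRR
RRRWWWWR
RGRRRRKR
After op 5 fill(4,2,W) [44 cells changed]:
WWWWWWWW
WWWWWWWW
BBBBWWWW
WWKWWWWW
WWWWWWWW
WWWWWWWW
WGWWWWKW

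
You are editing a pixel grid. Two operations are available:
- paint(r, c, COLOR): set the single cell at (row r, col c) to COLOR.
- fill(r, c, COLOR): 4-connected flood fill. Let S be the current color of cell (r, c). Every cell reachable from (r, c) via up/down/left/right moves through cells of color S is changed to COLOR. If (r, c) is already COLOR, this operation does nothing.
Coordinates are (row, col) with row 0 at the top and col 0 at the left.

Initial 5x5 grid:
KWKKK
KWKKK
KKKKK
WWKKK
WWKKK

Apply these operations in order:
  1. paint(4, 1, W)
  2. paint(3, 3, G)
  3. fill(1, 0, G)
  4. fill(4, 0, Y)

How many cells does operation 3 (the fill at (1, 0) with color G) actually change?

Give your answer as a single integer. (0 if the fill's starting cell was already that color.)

After op 1 paint(4,1,W):
KWKKK
KWKKK
KKKKK
WWKKK
WWKKK
After op 2 paint(3,3,G):
KWKKK
KWKKK
KKKKK
WWKGK
WWKKK
After op 3 fill(1,0,G) [18 cells changed]:
GWGGG
GWGGG
GGGGG
WWGGG
WWGGG

Answer: 18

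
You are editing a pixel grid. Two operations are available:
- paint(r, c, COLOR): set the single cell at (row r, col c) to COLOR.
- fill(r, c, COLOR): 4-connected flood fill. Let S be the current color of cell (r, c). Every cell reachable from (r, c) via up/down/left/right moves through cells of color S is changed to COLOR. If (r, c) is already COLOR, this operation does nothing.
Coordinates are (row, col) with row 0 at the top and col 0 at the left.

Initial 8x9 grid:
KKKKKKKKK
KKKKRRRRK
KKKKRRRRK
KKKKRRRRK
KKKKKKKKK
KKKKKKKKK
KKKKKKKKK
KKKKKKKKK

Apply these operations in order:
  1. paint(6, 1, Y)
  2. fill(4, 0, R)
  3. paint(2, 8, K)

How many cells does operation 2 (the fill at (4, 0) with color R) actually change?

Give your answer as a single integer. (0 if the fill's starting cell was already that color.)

Answer: 59

Derivation:
After op 1 paint(6,1,Y):
KKKKKKKKK
KKKKRRRRK
KKKKRRRRK
KKKKRRRRK
KKKKKKKKK
KKKKKKKKK
KYKKKKKKK
KKKKKKKKK
After op 2 fill(4,0,R) [59 cells changed]:
RRRRRRRRR
RRRRRRRRR
RRRRRRRRR
RRRRRRRRR
RRRRRRRRR
RRRRRRRRR
RYRRRRRRR
RRRRRRRRR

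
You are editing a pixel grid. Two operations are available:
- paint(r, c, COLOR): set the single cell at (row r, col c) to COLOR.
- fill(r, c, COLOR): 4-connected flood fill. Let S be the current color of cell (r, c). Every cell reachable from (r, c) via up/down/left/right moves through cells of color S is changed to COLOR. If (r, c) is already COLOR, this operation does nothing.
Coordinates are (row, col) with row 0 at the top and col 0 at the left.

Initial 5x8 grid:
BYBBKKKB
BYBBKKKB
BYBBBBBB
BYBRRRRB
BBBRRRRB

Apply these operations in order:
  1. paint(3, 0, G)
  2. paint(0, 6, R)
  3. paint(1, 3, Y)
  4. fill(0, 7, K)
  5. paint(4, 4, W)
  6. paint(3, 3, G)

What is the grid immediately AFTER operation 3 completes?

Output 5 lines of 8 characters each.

Answer: BYBBKKRB
BYBYKKKB
BYBBBBBB
GYBRRRRB
BBBRRRRB

Derivation:
After op 1 paint(3,0,G):
BYBBKKKB
BYBBKKKB
BYBBBBBB
GYBRRRRB
BBBRRRRB
After op 2 paint(0,6,R):
BYBBKKRB
BYBBKKKB
BYBBBBBB
GYBRRRRB
BBBRRRRB
After op 3 paint(1,3,Y):
BYBBKKRB
BYBYKKKB
BYBBBBBB
GYBRRRRB
BBBRRRRB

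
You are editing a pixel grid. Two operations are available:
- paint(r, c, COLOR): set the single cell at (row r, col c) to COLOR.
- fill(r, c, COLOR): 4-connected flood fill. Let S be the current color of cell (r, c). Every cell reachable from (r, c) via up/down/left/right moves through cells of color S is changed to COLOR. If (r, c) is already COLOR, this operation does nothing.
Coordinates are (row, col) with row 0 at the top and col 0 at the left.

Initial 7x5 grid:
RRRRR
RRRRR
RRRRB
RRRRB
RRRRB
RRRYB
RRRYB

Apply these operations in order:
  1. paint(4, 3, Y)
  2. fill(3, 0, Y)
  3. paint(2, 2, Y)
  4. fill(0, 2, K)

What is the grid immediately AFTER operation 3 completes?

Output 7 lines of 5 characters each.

After op 1 paint(4,3,Y):
RRRRR
RRRRR
RRRRB
RRRRB
RRRYB
RRRYB
RRRYB
After op 2 fill(3,0,Y) [27 cells changed]:
YYYYY
YYYYY
YYYYB
YYYYB
YYYYB
YYYYB
YYYYB
After op 3 paint(2,2,Y):
YYYYY
YYYYY
YYYYB
YYYYB
YYYYB
YYYYB
YYYYB

Answer: YYYYY
YYYYY
YYYYB
YYYYB
YYYYB
YYYYB
YYYYB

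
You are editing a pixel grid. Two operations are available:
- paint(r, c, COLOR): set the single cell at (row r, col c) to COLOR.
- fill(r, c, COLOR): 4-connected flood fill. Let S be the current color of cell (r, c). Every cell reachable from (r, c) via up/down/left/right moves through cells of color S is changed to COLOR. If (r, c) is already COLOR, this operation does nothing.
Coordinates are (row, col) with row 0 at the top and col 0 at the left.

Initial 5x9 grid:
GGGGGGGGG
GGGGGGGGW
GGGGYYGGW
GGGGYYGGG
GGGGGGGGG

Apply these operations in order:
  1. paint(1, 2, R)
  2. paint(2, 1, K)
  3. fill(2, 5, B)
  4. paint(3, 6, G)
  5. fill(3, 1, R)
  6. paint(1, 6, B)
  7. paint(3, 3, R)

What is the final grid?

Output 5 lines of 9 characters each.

Answer: RRRRRRRRR
RRRRRRBRW
RKRRBBRRW
RRRRBBRRR
RRRRRRRRR

Derivation:
After op 1 paint(1,2,R):
GGGGGGGGG
GGRGGGGGW
GGGGYYGGW
GGGGYYGGG
GGGGGGGGG
After op 2 paint(2,1,K):
GGGGGGGGG
GGRGGGGGW
GKGGYYGGW
GGGGYYGGG
GGGGGGGGG
After op 3 fill(2,5,B) [4 cells changed]:
GGGGGGGGG
GGRGGGGGW
GKGGBBGGW
GGGGBBGGG
GGGGGGGGG
After op 4 paint(3,6,G):
GGGGGGGGG
GGRGGGGGW
GKGGBBGGW
GGGGBBGGG
GGGGGGGGG
After op 5 fill(3,1,R) [37 cells changed]:
RRRRRRRRR
RRRRRRRRW
RKRRBBRRW
RRRRBBRRR
RRRRRRRRR
After op 6 paint(1,6,B):
RRRRRRRRR
RRRRRRBRW
RKRRBBRRW
RRRRBBRRR
RRRRRRRRR
After op 7 paint(3,3,R):
RRRRRRRRR
RRRRRRBRW
RKRRBBRRW
RRRRBBRRR
RRRRRRRRR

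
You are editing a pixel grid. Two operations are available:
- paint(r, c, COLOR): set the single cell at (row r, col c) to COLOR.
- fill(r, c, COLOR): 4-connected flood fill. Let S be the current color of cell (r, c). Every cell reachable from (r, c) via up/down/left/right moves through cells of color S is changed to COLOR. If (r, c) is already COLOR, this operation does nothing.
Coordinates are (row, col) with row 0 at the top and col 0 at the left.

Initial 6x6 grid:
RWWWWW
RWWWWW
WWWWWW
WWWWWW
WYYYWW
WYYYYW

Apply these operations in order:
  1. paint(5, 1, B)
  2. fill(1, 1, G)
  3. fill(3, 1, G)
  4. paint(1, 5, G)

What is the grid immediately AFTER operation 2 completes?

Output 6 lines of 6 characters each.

After op 1 paint(5,1,B):
RWWWWW
RWWWWW
WWWWWW
WWWWWW
WYYYWW
WBYYYW
After op 2 fill(1,1,G) [27 cells changed]:
RGGGGG
RGGGGG
GGGGGG
GGGGGG
GYYYGG
GBYYYG

Answer: RGGGGG
RGGGGG
GGGGGG
GGGGGG
GYYYGG
GBYYYG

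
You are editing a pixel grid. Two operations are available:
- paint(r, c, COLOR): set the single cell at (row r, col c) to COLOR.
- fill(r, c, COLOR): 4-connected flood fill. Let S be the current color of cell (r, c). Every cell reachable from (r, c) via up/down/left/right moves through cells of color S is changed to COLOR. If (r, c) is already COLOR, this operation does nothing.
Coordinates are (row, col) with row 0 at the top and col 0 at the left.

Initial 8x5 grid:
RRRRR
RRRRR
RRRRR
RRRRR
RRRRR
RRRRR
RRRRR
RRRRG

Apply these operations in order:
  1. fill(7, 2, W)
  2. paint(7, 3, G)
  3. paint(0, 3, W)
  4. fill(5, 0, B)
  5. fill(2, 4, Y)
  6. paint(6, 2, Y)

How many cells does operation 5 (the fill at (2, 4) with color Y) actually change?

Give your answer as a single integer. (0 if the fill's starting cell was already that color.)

After op 1 fill(7,2,W) [39 cells changed]:
WWWWW
WWWWW
WWWWW
WWWWW
WWWWW
WWWWW
WWWWW
WWWWG
After op 2 paint(7,3,G):
WWWWW
WWWWW
WWWWW
WWWWW
WWWWW
WWWWW
WWWWW
WWWGG
After op 3 paint(0,3,W):
WWWWW
WWWWW
WWWWW
WWWWW
WWWWW
WWWWW
WWWWW
WWWGG
After op 4 fill(5,0,B) [38 cells changed]:
BBBBB
BBBBB
BBBBB
BBBBB
BBBBB
BBBBB
BBBBB
BBBGG
After op 5 fill(2,4,Y) [38 cells changed]:
YYYYY
YYYYY
YYYYY
YYYYY
YYYYY
YYYYY
YYYYY
YYYGG

Answer: 38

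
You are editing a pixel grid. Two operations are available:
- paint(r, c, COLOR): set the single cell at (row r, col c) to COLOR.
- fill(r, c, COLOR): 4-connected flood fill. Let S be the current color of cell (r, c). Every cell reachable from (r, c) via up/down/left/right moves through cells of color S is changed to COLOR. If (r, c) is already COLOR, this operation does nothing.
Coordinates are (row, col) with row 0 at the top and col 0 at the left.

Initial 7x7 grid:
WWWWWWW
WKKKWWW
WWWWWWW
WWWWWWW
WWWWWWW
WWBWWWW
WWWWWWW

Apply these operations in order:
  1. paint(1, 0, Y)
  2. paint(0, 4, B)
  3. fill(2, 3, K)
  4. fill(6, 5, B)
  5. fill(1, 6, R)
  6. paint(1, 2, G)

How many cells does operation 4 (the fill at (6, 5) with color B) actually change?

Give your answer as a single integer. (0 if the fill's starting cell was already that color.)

After op 1 paint(1,0,Y):
WWWWWWW
YKKKWWW
WWWWWWW
WWWWWWW
WWWWWWW
WWBWWWW
WWWWWWW
After op 2 paint(0,4,B):
WWWWBWW
YKKKWWW
WWWWWWW
WWWWWWW
WWWWWWW
WWBWWWW
WWWWWWW
After op 3 fill(2,3,K) [39 cells changed]:
WWWWBKK
YKKKKKK
KKKKKKK
KKKKKKK
KKKKKKK
KKBKKKK
KKKKKKK
After op 4 fill(6,5,B) [42 cells changed]:
WWWWBBB
YBBBBBB
BBBBBBB
BBBBBBB
BBBBBBB
BBBBBBB
BBBBBBB

Answer: 42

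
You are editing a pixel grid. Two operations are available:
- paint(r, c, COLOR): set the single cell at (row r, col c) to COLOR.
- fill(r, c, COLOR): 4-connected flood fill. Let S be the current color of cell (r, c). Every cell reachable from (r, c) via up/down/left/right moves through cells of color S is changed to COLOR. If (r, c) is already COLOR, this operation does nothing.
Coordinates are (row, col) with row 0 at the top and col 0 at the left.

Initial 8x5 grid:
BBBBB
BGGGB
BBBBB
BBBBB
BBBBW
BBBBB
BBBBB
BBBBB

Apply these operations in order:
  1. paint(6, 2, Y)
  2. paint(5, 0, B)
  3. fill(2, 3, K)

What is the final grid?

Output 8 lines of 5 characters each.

Answer: KKKKK
KGGGK
KKKKK
KKKKK
KKKKW
KKKKK
KKYKK
KKKKK

Derivation:
After op 1 paint(6,2,Y):
BBBBB
BGGGB
BBBBB
BBBBB
BBBBW
BBBBB
BBYBB
BBBBB
After op 2 paint(5,0,B):
BBBBB
BGGGB
BBBBB
BBBBB
BBBBW
BBBBB
BBYBB
BBBBB
After op 3 fill(2,3,K) [35 cells changed]:
KKKKK
KGGGK
KKKKK
KKKKK
KKKKW
KKKKK
KKYKK
KKKKK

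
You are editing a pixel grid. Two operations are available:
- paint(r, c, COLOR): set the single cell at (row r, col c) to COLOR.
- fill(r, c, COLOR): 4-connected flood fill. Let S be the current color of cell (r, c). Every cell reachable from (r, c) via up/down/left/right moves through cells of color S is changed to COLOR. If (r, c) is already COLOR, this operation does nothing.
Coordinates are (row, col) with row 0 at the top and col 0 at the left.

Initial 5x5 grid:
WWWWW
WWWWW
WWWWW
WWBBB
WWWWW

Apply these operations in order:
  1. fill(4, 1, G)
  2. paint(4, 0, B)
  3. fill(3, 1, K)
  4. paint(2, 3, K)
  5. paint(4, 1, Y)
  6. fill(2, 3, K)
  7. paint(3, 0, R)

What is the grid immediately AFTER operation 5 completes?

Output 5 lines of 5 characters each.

After op 1 fill(4,1,G) [22 cells changed]:
GGGGG
GGGGG
GGGGG
GGBBB
GGGGG
After op 2 paint(4,0,B):
GGGGG
GGGGG
GGGGG
GGBBB
BGGGG
After op 3 fill(3,1,K) [21 cells changed]:
KKKKK
KKKKK
KKKKK
KKBBB
BKKKK
After op 4 paint(2,3,K):
KKKKK
KKKKK
KKKKK
KKBBB
BKKKK
After op 5 paint(4,1,Y):
KKKKK
KKKKK
KKKKK
KKBBB
BYKKK

Answer: KKKKK
KKKKK
KKKKK
KKBBB
BYKKK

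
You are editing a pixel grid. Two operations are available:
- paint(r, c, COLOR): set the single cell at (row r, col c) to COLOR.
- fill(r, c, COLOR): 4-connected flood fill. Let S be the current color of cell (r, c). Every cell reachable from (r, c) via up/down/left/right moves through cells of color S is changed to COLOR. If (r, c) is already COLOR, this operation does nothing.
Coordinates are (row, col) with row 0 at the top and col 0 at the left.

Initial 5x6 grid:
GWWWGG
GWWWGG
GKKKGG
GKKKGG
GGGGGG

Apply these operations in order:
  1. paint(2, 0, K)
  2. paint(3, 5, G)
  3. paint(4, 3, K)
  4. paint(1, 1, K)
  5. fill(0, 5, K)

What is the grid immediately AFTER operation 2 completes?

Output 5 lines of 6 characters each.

After op 1 paint(2,0,K):
GWWWGG
GWWWGG
KKKKGG
GKKKGG
GGGGGG
After op 2 paint(3,5,G):
GWWWGG
GWWWGG
KKKKGG
GKKKGG
GGGGGG

Answer: GWWWGG
GWWWGG
KKKKGG
GKKKGG
GGGGGG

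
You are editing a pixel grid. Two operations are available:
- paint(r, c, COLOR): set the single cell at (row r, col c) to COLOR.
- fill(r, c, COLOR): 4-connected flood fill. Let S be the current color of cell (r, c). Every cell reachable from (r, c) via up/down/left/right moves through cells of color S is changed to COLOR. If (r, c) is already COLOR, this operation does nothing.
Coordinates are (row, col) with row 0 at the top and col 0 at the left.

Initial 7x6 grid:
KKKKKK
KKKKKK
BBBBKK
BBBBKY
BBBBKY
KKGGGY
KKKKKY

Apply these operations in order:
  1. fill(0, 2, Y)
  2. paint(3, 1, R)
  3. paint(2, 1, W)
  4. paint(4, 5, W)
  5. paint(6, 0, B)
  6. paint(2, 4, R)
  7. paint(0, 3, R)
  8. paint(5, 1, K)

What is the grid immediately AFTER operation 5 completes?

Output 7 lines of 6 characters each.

Answer: YYYYYY
YYYYYY
BWBBYY
BRBBYY
BBBBYW
KKGGGY
BKKKKY

Derivation:
After op 1 fill(0,2,Y) [16 cells changed]:
YYYYYY
YYYYYY
BBBBYY
BBBBYY
BBBBYY
KKGGGY
KKKKKY
After op 2 paint(3,1,R):
YYYYYY
YYYYYY
BBBBYY
BRBBYY
BBBBYY
KKGGGY
KKKKKY
After op 3 paint(2,1,W):
YYYYYY
YYYYYY
BWBBYY
BRBBYY
BBBBYY
KKGGGY
KKKKKY
After op 4 paint(4,5,W):
YYYYYY
YYYYYY
BWBBYY
BRBBYY
BBBBYW
KKGGGY
KKKKKY
After op 5 paint(6,0,B):
YYYYYY
YYYYYY
BWBBYY
BRBBYY
BBBBYW
KKGGGY
BKKKKY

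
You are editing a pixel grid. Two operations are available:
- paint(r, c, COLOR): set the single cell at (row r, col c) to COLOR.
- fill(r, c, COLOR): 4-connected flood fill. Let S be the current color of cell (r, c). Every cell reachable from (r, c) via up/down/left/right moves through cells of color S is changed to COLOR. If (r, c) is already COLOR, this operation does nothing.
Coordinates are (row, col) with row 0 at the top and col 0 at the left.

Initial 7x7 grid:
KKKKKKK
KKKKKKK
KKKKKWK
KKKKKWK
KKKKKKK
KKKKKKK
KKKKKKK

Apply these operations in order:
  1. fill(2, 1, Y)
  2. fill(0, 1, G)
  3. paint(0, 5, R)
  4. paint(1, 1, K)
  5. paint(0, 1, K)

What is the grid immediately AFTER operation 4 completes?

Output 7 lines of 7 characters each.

After op 1 fill(2,1,Y) [47 cells changed]:
YYYYYYY
YYYYYYY
YYYYYWY
YYYYYWY
YYYYYYY
YYYYYYY
YYYYYYY
After op 2 fill(0,1,G) [47 cells changed]:
GGGGGGG
GGGGGGG
GGGGGWG
GGGGGWG
GGGGGGG
GGGGGGG
GGGGGGG
After op 3 paint(0,5,R):
GGGGGRG
GGGGGGG
GGGGGWG
GGGGGWG
GGGGGGG
GGGGGGG
GGGGGGG
After op 4 paint(1,1,K):
GGGGGRG
GKGGGGG
GGGGGWG
GGGGGWG
GGGGGGG
GGGGGGG
GGGGGGG

Answer: GGGGGRG
GKGGGGG
GGGGGWG
GGGGGWG
GGGGGGG
GGGGGGG
GGGGGGG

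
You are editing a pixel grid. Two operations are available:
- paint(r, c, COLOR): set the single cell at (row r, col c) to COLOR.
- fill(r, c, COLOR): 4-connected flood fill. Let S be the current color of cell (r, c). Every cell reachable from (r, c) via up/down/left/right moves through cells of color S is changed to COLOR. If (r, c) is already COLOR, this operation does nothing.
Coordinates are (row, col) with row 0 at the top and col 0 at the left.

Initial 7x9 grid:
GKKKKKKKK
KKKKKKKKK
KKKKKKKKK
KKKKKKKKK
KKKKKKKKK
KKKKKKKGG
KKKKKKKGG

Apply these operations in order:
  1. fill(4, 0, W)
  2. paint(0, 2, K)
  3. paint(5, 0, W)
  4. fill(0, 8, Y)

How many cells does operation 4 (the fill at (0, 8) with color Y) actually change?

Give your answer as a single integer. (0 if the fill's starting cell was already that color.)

Answer: 57

Derivation:
After op 1 fill(4,0,W) [58 cells changed]:
GWWWWWWWW
WWWWWWWWW
WWWWWWWWW
WWWWWWWWW
WWWWWWWWW
WWWWWWWGG
WWWWWWWGG
After op 2 paint(0,2,K):
GWKWWWWWW
WWWWWWWWW
WWWWWWWWW
WWWWWWWWW
WWWWWWWWW
WWWWWWWGG
WWWWWWWGG
After op 3 paint(5,0,W):
GWKWWWWWW
WWWWWWWWW
WWWWWWWWW
WWWWWWWWW
WWWWWWWWW
WWWWWWWGG
WWWWWWWGG
After op 4 fill(0,8,Y) [57 cells changed]:
GYKYYYYYY
YYYYYYYYY
YYYYYYYYY
YYYYYYYYY
YYYYYYYYY
YYYYYYYGG
YYYYYYYGG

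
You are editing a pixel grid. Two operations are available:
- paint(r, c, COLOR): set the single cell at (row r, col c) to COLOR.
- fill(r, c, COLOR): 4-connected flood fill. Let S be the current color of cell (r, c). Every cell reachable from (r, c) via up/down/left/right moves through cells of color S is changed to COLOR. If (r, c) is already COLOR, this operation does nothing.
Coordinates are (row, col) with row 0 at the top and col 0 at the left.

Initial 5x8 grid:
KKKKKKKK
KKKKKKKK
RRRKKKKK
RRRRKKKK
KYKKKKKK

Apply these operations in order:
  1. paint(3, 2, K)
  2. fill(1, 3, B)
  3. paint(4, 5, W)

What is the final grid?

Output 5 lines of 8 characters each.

Answer: BBBBBBBB
BBBBBBBB
RRRBBBBB
RRBRBBBB
KYBBBWBB

Derivation:
After op 1 paint(3,2,K):
KKKKKKKK
KKKKKKKK
RRRKKKKK
RRKRKKKK
KYKKKKKK
After op 2 fill(1,3,B) [32 cells changed]:
BBBBBBBB
BBBBBBBB
RRRBBBBB
RRBRBBBB
KYBBBBBB
After op 3 paint(4,5,W):
BBBBBBBB
BBBBBBBB
RRRBBBBB
RRBRBBBB
KYBBBWBB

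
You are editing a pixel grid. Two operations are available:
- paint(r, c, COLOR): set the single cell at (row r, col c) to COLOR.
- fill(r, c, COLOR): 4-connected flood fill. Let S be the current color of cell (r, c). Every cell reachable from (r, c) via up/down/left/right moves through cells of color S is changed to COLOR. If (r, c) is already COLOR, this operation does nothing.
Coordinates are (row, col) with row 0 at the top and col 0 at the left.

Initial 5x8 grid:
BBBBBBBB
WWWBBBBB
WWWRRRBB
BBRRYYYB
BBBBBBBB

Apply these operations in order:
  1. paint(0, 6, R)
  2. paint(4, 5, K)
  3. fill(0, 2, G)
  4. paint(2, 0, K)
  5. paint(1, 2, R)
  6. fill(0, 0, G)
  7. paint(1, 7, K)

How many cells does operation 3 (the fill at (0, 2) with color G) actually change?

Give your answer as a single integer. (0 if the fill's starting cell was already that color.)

After op 1 paint(0,6,R):
BBBBBBRB
WWWBBBBB
WWWRRRBB
BBRRYYYB
BBBBBBBB
After op 2 paint(4,5,K):
BBBBBBRB
WWWBBBBB
WWWRRRBB
BBRRYYYB
BBBBBKBB
After op 3 fill(0,2,G) [17 cells changed]:
GGGGGGRG
WWWGGGGG
WWWRRRGG
BBRRYYYG
BBBBBKGG

Answer: 17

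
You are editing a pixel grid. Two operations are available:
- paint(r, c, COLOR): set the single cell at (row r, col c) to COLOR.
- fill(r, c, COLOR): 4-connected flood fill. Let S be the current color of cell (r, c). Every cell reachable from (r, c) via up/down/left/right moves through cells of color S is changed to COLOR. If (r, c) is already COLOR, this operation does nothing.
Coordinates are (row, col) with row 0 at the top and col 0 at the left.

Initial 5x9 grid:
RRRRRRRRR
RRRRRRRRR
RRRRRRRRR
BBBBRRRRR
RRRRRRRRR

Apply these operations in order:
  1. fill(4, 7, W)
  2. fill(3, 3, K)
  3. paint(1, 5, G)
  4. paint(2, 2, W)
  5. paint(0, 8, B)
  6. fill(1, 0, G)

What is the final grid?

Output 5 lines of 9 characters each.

After op 1 fill(4,7,W) [41 cells changed]:
WWWWWWWWW
WWWWWWWWW
WWWWWWWWW
BBBBWWWWW
WWWWWWWWW
After op 2 fill(3,3,K) [4 cells changed]:
WWWWWWWWW
WWWWWWWWW
WWWWWWWWW
KKKKWWWWW
WWWWWWWWW
After op 3 paint(1,5,G):
WWWWWWWWW
WWWWWGWWW
WWWWWWWWW
KKKKWWWWW
WWWWWWWWW
After op 4 paint(2,2,W):
WWWWWWWWW
WWWWWGWWW
WWWWWWWWW
KKKKWWWWW
WWWWWWWWW
After op 5 paint(0,8,B):
WWWWWWWWB
WWWWWGWWW
WWWWWWWWW
KKKKWWWWW
WWWWWWWWW
After op 6 fill(1,0,G) [39 cells changed]:
GGGGGGGGB
GGGGGGGGG
GGGGGGGGG
KKKKGGGGG
GGGGGGGGG

Answer: GGGGGGGGB
GGGGGGGGG
GGGGGGGGG
KKKKGGGGG
GGGGGGGGG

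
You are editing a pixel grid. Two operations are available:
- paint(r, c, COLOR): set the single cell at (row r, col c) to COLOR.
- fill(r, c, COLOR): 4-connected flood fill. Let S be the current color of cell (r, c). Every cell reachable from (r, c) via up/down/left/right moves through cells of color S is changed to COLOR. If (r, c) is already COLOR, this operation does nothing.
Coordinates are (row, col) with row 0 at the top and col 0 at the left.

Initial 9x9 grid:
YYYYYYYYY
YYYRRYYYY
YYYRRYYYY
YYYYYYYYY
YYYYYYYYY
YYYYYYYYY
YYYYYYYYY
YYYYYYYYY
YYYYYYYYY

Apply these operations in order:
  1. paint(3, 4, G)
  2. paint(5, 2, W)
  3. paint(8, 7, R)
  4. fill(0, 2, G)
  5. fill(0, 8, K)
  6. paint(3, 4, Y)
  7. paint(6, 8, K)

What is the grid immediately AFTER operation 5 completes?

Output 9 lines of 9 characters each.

After op 1 paint(3,4,G):
YYYYYYYYY
YYYRRYYYY
YYYRRYYYY
YYYYGYYYY
YYYYYYYYY
YYYYYYYYY
YYYYYYYYY
YYYYYYYYY
YYYYYYYYY
After op 2 paint(5,2,W):
YYYYYYYYY
YYYRRYYYY
YYYRRYYYY
YYYYGYYYY
YYYYYYYYY
YYWYYYYYY
YYYYYYYYY
YYYYYYYYY
YYYYYYYYY
After op 3 paint(8,7,R):
YYYYYYYYY
YYYRRYYYY
YYYRRYYYY
YYYYGYYYY
YYYYYYYYY
YYWYYYYYY
YYYYYYYYY
YYYYYYYYY
YYYYYYYRY
After op 4 fill(0,2,G) [74 cells changed]:
GGGGGGGGG
GGGRRGGGG
GGGRRGGGG
GGGGGGGGG
GGGGGGGGG
GGWGGGGGG
GGGGGGGGG
GGGGGGGGG
GGGGGGGRG
After op 5 fill(0,8,K) [75 cells changed]:
KKKKKKKKK
KKKRRKKKK
KKKRRKKKK
KKKKKKKKK
KKKKKKKKK
KKWKKKKKK
KKKKKKKKK
KKKKKKKKK
KKKKKKKRK

Answer: KKKKKKKKK
KKKRRKKKK
KKKRRKKKK
KKKKKKKKK
KKKKKKKKK
KKWKKKKKK
KKKKKKKKK
KKKKKKKKK
KKKKKKKRK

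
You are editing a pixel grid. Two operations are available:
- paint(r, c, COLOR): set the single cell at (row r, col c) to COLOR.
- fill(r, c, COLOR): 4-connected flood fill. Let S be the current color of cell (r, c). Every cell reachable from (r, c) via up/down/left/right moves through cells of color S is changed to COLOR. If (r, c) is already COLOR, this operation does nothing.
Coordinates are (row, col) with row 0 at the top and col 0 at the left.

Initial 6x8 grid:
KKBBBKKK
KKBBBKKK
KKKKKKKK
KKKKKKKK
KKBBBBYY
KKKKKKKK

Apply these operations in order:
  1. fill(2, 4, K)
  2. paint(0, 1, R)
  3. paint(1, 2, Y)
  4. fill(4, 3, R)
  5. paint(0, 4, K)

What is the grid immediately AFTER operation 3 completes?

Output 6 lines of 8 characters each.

Answer: KRBBBKKK
KKYBBKKK
KKKKKKKK
KKKKKKKK
KKBBBBYY
KKKKKKKK

Derivation:
After op 1 fill(2,4,K) [0 cells changed]:
KKBBBKKK
KKBBBKKK
KKKKKKKK
KKKKKKKK
KKBBBBYY
KKKKKKKK
After op 2 paint(0,1,R):
KRBBBKKK
KKBBBKKK
KKKKKKKK
KKKKKKKK
KKBBBBYY
KKKKKKKK
After op 3 paint(1,2,Y):
KRBBBKKK
KKYBBKKK
KKKKKKKK
KKKKKKKK
KKBBBBYY
KKKKKKKK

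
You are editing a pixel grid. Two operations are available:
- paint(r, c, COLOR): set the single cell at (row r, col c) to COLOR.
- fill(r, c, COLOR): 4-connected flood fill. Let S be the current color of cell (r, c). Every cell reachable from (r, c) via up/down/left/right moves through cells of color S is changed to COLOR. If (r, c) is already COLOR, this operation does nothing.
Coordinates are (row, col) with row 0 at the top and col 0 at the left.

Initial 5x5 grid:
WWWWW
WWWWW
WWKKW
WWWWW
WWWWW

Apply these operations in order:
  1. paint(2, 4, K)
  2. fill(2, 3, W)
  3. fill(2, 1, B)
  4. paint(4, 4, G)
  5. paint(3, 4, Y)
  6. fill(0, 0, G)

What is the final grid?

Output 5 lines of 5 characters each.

Answer: GGGGG
GGGGG
GGGGG
GGGGY
GGGGG

Derivation:
After op 1 paint(2,4,K):
WWWWW
WWWWW
WWKKK
WWWWW
WWWWW
After op 2 fill(2,3,W) [3 cells changed]:
WWWWW
WWWWW
WWWWW
WWWWW
WWWWW
After op 3 fill(2,1,B) [25 cells changed]:
BBBBB
BBBBB
BBBBB
BBBBB
BBBBB
After op 4 paint(4,4,G):
BBBBB
BBBBB
BBBBB
BBBBB
BBBBG
After op 5 paint(3,4,Y):
BBBBB
BBBBB
BBBBB
BBBBY
BBBBG
After op 6 fill(0,0,G) [23 cells changed]:
GGGGG
GGGGG
GGGGG
GGGGY
GGGGG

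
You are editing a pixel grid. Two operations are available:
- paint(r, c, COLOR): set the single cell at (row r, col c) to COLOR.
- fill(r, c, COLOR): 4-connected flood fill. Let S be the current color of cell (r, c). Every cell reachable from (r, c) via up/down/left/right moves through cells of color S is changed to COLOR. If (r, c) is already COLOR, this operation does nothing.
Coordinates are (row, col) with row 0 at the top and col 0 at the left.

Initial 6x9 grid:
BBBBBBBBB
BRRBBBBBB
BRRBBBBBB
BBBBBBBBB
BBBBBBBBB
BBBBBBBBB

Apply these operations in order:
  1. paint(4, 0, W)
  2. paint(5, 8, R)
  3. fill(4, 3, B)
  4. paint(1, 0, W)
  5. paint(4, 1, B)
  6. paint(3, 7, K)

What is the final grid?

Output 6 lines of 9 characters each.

Answer: BBBBBBBBB
WRRBBBBBB
BRRBBBBBB
BBBBBBBKB
WBBBBBBBB
BBBBBBBBR

Derivation:
After op 1 paint(4,0,W):
BBBBBBBBB
BRRBBBBBB
BRRBBBBBB
BBBBBBBBB
WBBBBBBBB
BBBBBBBBB
After op 2 paint(5,8,R):
BBBBBBBBB
BRRBBBBBB
BRRBBBBBB
BBBBBBBBB
WBBBBBBBB
BBBBBBBBR
After op 3 fill(4,3,B) [0 cells changed]:
BBBBBBBBB
BRRBBBBBB
BRRBBBBBB
BBBBBBBBB
WBBBBBBBB
BBBBBBBBR
After op 4 paint(1,0,W):
BBBBBBBBB
WRRBBBBBB
BRRBBBBBB
BBBBBBBBB
WBBBBBBBB
BBBBBBBBR
After op 5 paint(4,1,B):
BBBBBBBBB
WRRBBBBBB
BRRBBBBBB
BBBBBBBBB
WBBBBBBBB
BBBBBBBBR
After op 6 paint(3,7,K):
BBBBBBBBB
WRRBBBBBB
BRRBBBBBB
BBBBBBBKB
WBBBBBBBB
BBBBBBBBR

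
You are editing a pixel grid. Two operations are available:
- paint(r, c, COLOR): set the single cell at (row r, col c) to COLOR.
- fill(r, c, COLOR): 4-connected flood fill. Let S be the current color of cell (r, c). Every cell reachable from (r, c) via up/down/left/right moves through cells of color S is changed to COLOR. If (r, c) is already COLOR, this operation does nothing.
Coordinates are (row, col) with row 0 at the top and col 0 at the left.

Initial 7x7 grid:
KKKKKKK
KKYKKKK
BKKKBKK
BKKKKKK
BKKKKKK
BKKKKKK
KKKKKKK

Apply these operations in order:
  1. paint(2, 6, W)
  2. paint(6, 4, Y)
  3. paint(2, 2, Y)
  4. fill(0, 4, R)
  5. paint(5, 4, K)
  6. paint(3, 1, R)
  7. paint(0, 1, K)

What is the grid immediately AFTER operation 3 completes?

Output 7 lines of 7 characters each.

Answer: KKKKKKK
KKYKKKK
BKYKBKW
BKKKKKK
BKKKKKK
BKKKKKK
KKKKYKK

Derivation:
After op 1 paint(2,6,W):
KKKKKKK
KKYKKKK
BKKKBKW
BKKKKKK
BKKKKKK
BKKKKKK
KKKKKKK
After op 2 paint(6,4,Y):
KKKKKKK
KKYKKKK
BKKKBKW
BKKKKKK
BKKKKKK
BKKKKKK
KKKKYKK
After op 3 paint(2,2,Y):
KKKKKKK
KKYKKKK
BKYKBKW
BKKKKKK
BKKKKKK
BKKKKKK
KKKKYKK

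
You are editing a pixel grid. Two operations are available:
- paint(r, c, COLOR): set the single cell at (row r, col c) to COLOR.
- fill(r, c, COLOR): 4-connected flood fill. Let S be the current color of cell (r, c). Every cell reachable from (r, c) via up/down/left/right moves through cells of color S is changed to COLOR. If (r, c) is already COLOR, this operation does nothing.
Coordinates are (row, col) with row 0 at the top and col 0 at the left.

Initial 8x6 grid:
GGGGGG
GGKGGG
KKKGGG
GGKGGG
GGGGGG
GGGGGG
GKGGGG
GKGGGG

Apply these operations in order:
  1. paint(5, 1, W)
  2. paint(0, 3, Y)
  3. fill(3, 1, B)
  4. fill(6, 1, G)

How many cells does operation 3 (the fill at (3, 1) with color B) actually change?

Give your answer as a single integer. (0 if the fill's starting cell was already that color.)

After op 1 paint(5,1,W):
GGGGGG
GGKGGG
KKKGGG
GGKGGG
GGGGGG
GWGGGG
GKGGGG
GKGGGG
After op 2 paint(0,3,Y):
GGGYGG
GGKGGG
KKKGGG
GGKGGG
GGGGGG
GWGGGG
GKGGGG
GKGGGG
After op 3 fill(3,1,B) [34 cells changed]:
GGGYBB
GGKBBB
KKKBBB
BBKBBB
BBBBBB
BWBBBB
BKBBBB
BKBBBB

Answer: 34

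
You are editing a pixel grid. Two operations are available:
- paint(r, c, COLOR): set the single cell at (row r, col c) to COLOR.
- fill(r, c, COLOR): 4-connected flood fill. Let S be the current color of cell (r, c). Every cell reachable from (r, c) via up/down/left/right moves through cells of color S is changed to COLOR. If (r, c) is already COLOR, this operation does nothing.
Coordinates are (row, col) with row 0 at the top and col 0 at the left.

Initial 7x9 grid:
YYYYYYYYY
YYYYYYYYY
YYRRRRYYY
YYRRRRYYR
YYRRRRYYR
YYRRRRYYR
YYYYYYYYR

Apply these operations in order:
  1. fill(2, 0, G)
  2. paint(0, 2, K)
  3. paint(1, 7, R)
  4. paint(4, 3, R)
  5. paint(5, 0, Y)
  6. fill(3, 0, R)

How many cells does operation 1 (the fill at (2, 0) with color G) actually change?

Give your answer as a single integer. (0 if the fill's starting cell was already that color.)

Answer: 43

Derivation:
After op 1 fill(2,0,G) [43 cells changed]:
GGGGGGGGG
GGGGGGGGG
GGRRRRGGG
GGRRRRGGR
GGRRRRGGR
GGRRRRGGR
GGGGGGGGR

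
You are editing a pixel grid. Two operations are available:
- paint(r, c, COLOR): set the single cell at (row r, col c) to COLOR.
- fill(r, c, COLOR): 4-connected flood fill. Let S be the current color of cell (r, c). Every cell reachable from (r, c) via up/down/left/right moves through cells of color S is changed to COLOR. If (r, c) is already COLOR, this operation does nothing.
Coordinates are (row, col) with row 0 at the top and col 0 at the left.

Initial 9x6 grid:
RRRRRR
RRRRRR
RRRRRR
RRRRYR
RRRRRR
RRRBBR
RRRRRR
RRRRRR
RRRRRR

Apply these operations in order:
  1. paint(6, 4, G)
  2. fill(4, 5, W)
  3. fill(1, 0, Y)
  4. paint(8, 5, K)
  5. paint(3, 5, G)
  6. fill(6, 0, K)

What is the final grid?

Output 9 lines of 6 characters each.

Answer: KKKKKK
KKKKKK
KKKKKK
KKKKKG
KKKKKK
KKKBBK
KKKKGK
KKKKKK
KKKKKK

Derivation:
After op 1 paint(6,4,G):
RRRRRR
RRRRRR
RRRRRR
RRRRYR
RRRRRR
RRRBBR
RRRRGR
RRRRRR
RRRRRR
After op 2 fill(4,5,W) [50 cells changed]:
WWWWWW
WWWWWW
WWWWWW
WWWWYW
WWWWWW
WWWBBW
WWWWGW
WWWWWW
WWWWWW
After op 3 fill(1,0,Y) [50 cells changed]:
YYYYYY
YYYYYY
YYYYYY
YYYYYY
YYYYYY
YYYBBY
YYYYGY
YYYYYY
YYYYYY
After op 4 paint(8,5,K):
YYYYYY
YYYYYY
YYYYYY
YYYYYY
YYYYYY
YYYBBY
YYYYGY
YYYYYY
YYYYYK
After op 5 paint(3,5,G):
YYYYYY
YYYYYY
YYYYYY
YYYYYG
YYYYYY
YYYBBY
YYYYGY
YYYYYY
YYYYYK
After op 6 fill(6,0,K) [49 cells changed]:
KKKKKK
KKKKKK
KKKKKK
KKKKKG
KKKKKK
KKKBBK
KKKKGK
KKKKKK
KKKKKK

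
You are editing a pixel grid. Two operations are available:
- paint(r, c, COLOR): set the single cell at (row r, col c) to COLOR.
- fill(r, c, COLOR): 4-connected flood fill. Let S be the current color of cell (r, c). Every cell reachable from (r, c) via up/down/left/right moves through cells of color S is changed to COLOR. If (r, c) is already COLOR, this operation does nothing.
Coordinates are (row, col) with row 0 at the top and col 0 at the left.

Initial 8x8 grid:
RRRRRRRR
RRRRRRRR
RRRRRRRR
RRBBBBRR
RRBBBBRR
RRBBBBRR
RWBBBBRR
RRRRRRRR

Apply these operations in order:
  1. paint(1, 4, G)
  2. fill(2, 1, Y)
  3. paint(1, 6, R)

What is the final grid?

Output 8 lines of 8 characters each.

After op 1 paint(1,4,G):
RRRRRRRR
RRRRGRRR
RRRRRRRR
RRBBBBRR
RRBBBBRR
RRBBBBRR
RWBBBBRR
RRRRRRRR
After op 2 fill(2,1,Y) [46 cells changed]:
YYYYYYYY
YYYYGYYY
YYYYYYYY
YYBBBBYY
YYBBBBYY
YYBBBBYY
YWBBBBYY
YYYYYYYY
After op 3 paint(1,6,R):
YYYYYYYY
YYYYGYRY
YYYYYYYY
YYBBBBYY
YYBBBBYY
YYBBBBYY
YWBBBBYY
YYYYYYYY

Answer: YYYYYYYY
YYYYGYRY
YYYYYYYY
YYBBBBYY
YYBBBBYY
YYBBBBYY
YWBBBBYY
YYYYYYYY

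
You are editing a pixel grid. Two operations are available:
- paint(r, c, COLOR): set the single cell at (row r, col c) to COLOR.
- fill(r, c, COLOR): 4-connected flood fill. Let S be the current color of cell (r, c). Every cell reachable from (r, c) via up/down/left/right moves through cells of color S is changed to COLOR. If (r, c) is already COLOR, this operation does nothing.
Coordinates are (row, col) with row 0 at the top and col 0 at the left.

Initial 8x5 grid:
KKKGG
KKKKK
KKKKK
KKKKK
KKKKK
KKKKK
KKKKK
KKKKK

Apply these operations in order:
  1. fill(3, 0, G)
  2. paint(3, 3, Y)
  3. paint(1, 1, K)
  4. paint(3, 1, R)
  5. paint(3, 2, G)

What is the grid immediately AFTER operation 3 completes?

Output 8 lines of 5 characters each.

After op 1 fill(3,0,G) [38 cells changed]:
GGGGG
GGGGG
GGGGG
GGGGG
GGGGG
GGGGG
GGGGG
GGGGG
After op 2 paint(3,3,Y):
GGGGG
GGGGG
GGGGG
GGGYG
GGGGG
GGGGG
GGGGG
GGGGG
After op 3 paint(1,1,K):
GGGGG
GKGGG
GGGGG
GGGYG
GGGGG
GGGGG
GGGGG
GGGGG

Answer: GGGGG
GKGGG
GGGGG
GGGYG
GGGGG
GGGGG
GGGGG
GGGGG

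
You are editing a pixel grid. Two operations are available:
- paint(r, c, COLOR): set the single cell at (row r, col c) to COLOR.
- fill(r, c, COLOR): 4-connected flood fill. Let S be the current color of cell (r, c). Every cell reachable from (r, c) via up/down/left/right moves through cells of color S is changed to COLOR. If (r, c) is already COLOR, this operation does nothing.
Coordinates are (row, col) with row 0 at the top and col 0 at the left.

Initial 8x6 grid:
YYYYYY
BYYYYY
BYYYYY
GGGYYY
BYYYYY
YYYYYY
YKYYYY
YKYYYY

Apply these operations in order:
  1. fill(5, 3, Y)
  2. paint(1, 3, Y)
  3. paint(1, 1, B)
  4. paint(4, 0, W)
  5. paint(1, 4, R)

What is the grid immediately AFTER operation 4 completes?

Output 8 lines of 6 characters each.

After op 1 fill(5,3,Y) [0 cells changed]:
YYYYYY
BYYYYY
BYYYYY
GGGYYY
BYYYYY
YYYYYY
YKYYYY
YKYYYY
After op 2 paint(1,3,Y):
YYYYYY
BYYYYY
BYYYYY
GGGYYY
BYYYYY
YYYYYY
YKYYYY
YKYYYY
After op 3 paint(1,1,B):
YYYYYY
BBYYYY
BYYYYY
GGGYYY
BYYYYY
YYYYYY
YKYYYY
YKYYYY
After op 4 paint(4,0,W):
YYYYYY
BBYYYY
BYYYYY
GGGYYY
WYYYYY
YYYYYY
YKYYYY
YKYYYY

Answer: YYYYYY
BBYYYY
BYYYYY
GGGYYY
WYYYYY
YYYYYY
YKYYYY
YKYYYY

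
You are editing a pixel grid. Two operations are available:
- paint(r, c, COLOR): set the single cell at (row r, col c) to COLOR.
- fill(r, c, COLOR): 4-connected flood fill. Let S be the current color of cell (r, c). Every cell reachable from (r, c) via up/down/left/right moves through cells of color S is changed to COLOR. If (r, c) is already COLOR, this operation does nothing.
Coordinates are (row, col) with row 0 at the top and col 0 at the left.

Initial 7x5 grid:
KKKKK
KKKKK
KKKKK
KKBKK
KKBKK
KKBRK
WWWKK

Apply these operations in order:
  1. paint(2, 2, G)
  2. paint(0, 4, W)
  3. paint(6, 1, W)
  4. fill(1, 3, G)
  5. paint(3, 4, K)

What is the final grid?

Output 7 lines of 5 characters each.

After op 1 paint(2,2,G):
KKKKK
KKKKK
KKGKK
KKBKK
KKBKK
KKBRK
WWWKK
After op 2 paint(0,4,W):
KKKKW
KKKKK
KKGKK
KKBKK
KKBKK
KKBRK
WWWKK
After op 3 paint(6,1,W):
KKKKW
KKKKK
KKGKK
KKBKK
KKBKK
KKBRK
WWWKK
After op 4 fill(1,3,G) [26 cells changed]:
GGGGW
GGGGG
GGGGG
GGBGG
GGBGG
GGBRG
WWWGG
After op 5 paint(3,4,K):
GGGGW
GGGGG
GGGGG
GGBGK
GGBGG
GGBRG
WWWGG

Answer: GGGGW
GGGGG
GGGGG
GGBGK
GGBGG
GGBRG
WWWGG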